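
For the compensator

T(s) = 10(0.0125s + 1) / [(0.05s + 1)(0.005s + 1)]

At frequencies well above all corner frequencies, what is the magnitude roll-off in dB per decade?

Each pole contributes −20 dB/decade at high frequency; each zero contributes +20 dB/decade.
Net: 1 zero(s) − 2 pole(s) → -20 dB/decade.

-20 dB/decade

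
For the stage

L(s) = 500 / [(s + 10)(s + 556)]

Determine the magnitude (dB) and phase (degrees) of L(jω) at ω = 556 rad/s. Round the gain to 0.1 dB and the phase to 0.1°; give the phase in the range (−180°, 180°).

-58.8 dB, -134.0°

At s = jω = j556:
pole (s+10): 10 + j556 → |·| = √(10²+556²) = √309236 ≈ 556.09, ∠ = arctan(556/10) ≈ 88.97°
pole (s+556): 556 + j556 → |·| = √(556²+556²) = √618272 ≈ 786.3, ∠ = arctan(556/556) ≈ 45.00°
|L| = 500 / 4.3725e+05 ≈ 0.0011435
Gain = 20 log₁₀(0.0011435) ≈ -58.84 dB
∠L = 0.00° − 133.97° = -133.97°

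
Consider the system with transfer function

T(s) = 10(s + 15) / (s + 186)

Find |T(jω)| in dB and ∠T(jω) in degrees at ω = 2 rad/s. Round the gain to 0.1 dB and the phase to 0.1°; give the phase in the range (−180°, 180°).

-1.8 dB, 7.0°

At s = jω = j2:
zero (s+15): 15 + j2 → |·| = √(15²+2²) = √229 ≈ 15.133, ∠ = arctan(2/15) ≈ 7.59°
pole (s+186): 186 + j2 → |·| = √(186²+2²) = √34600 ≈ 186.01, ∠ = arctan(2/186) ≈ 0.62°
|T| = 10 · 15.133 / 186.01 ≈ 0.81356
Gain = 20 log₁₀(0.81356) ≈ -1.79 dB
∠T = 7.59° − 0.62° = 6.97°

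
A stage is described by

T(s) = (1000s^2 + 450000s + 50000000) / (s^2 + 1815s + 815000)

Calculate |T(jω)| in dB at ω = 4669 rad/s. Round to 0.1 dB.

59.7 dB

Substitute s = j4669:
Numerator: 1000(j4669)^2 + 450000(j4669) + 50000000 = -21749561000 + j2101050000
Denominator: (j4669)^2 + 1815(j4669) + 815000 = -20984561 + j8474235
|N| = √(21749561000² + 2101050000²) ≈ 2.1851e+10, ∠N ≈ 174.48°
|D| = √(20984561² + 8474235²) ≈ 2.2631e+07, ∠D ≈ 158.01°
|T| = 2.1851e+10 / 2.2631e+07 ≈ 965.53
Gain = 20 log₁₀(965.53) ≈ 59.70 dB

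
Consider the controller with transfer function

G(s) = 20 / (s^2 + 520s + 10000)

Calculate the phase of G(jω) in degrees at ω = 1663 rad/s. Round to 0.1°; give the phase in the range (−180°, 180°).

-162.6°

Substitute s = j1663:
Numerator: 20 = 20 + j0
Denominator: (j1663)^2 + 520(j1663) + 10000 = -2755569 + j864760
|N| = √(20² + 0²) ≈ 20, ∠N ≈ 0.00°
|D| = √(2755569² + 864760²) ≈ 2.8881e+06, ∠D ≈ 162.58°
∠G = 0.00° − 162.58° = -162.58°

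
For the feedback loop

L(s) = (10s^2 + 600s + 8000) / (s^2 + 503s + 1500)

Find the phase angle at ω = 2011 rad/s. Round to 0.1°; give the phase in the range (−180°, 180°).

Substitute s = j2011:
Numerator: 10(j2011)^2 + 600(j2011) + 8000 = -40433210 + j1206600
Denominator: (j2011)^2 + 503(j2011) + 1500 = -4042621 + j1011533
|N| = √(40433210² + 1206600²) ≈ 4.0451e+07, ∠N ≈ 178.29°
|D| = √(4042621² + 1011533²) ≈ 4.1673e+06, ∠D ≈ 165.95°
∠L = 178.29° − 165.95° = 12.34°

12.3°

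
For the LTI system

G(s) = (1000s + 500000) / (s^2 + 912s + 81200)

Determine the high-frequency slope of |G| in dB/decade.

Each pole contributes −20 dB/decade at high frequency; each zero contributes +20 dB/decade.
Net: 1 zero(s) − 2 pole(s) → -20 dB/decade.

-20 dB/decade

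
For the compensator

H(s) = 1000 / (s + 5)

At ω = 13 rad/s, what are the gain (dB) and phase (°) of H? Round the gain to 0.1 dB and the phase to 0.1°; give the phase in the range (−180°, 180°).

At s = jω = j13:
pole (s+5): 5 + j13 → |·| = √(5²+13²) = √194 ≈ 13.928, ∠ = arctan(13/5) ≈ 68.96°
|H| = 1000 / 13.928 ≈ 71.798
Gain = 20 log₁₀(71.798) ≈ 37.12 dB
∠H = 0.00° − 68.96° = -68.96°

37.1 dB, -69.0°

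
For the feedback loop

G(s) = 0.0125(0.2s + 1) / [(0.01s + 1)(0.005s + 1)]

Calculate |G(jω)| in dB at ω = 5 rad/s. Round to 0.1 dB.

At ω = 5 rad/s:
zero (1 + j5·0.2) = 1 + j1 → |·| ≈ 1.4142, ∠ ≈ 45.00°
pole (1 + j5·0.01) = 1 + j0.05 → |·| ≈ 1.0012, ∠ ≈ 2.86°
pole (1 + j5·0.005) = 1 + j0.025 → |·| ≈ 1.0003, ∠ ≈ 1.43°
|G| = 0.0125 · 1.4142 / (1.0012 · 1.0003) ≈ 0.017651
Gain = 20 log₁₀(0.017651) ≈ -35.06 dB

-35.1 dB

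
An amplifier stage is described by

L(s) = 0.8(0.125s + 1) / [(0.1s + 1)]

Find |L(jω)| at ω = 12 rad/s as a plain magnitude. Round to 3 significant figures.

At ω = 12 rad/s:
zero (1 + j12·0.125) = 1 + j1.5 → |·| ≈ 1.8028, ∠ ≈ 56.31°
pole (1 + j12·0.1) = 1 + j1.2 → |·| ≈ 1.562, ∠ ≈ 50.19°
|L| = 0.8 · 1.8028 / (1.562) ≈ 0.92333

0.923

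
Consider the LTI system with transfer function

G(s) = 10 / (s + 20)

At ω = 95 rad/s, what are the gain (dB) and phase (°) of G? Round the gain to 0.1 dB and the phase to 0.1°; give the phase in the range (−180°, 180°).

Substitute s = j95:
Numerator: 10 = 10 + j0
Denominator: (j95) + 20 = 20 + j95
|N| = √(10² + 0²) ≈ 10, ∠N ≈ 0.00°
|D| = √(20² + 95²) ≈ 97.082, ∠D ≈ 78.11°
|G| = 10 / 97.082 ≈ 0.10301
Gain = 20 log₁₀(0.10301) ≈ -19.74 dB
∠G = 0.00° − 78.11° = -78.11°

-19.7 dB, -78.1°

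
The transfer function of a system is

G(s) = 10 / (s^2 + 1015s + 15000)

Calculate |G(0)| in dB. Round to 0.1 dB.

-63.5 dB

G(0) = 10 / 15000 ≈ 0.00066667
20 log₁₀(0.00066667) ≈ -63.52 dB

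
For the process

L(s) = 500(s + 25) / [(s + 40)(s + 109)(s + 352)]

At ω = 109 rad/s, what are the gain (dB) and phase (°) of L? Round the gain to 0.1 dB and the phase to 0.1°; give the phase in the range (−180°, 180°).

-41.4 dB, -55.0°

At s = jω = j109:
zero (s+25): 25 + j109 → |·| = √(25²+109²) = √12506 ≈ 111.83, ∠ = arctan(109/25) ≈ 77.08°
pole (s+40): 40 + j109 → |·| = √(40²+109²) = √13481 ≈ 116.11, ∠ = arctan(109/40) ≈ 69.85°
pole (s+109): 109 + j109 → |·| = √(109²+109²) = √23762 ≈ 154.15, ∠ = arctan(109/109) ≈ 45.00°
pole (s+352): 352 + j109 → |·| = √(352²+109²) = √135785 ≈ 368.49, ∠ = arctan(109/352) ≈ 17.21°
|L| = 500 · 111.83 / 6.5954e+06 ≈ 0.0084779
Gain = 20 log₁₀(0.0084779) ≈ -41.43 dB
∠L = 77.08° − 132.06° = -54.98°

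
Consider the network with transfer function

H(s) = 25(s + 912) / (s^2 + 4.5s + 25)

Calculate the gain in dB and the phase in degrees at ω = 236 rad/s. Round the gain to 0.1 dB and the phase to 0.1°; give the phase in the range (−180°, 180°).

At s = jω = j236:
zero (s+912): 912 + j236 → |·| = √(912²+236²) = √887440 ≈ 942.04, ∠ = arctan(236/912) ≈ 14.51°
quadratic: (j236)² + 4.5·j236 + 25 = -55671 + j1062 → |·| ≈ 55681, ∠ ≈ 178.91°
|H| = 25 · 942.04 / 55681 ≈ 0.42296
Gain = 20 log₁₀(0.42296) ≈ -7.47 dB
∠H = 14.51° − 178.91° = -164.40°

-7.5 dB, -164.4°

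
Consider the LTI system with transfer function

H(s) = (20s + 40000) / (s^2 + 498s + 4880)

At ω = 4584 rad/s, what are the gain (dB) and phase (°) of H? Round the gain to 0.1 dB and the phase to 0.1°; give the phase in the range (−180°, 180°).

Substitute s = j4584:
Numerator: 20(j4584) + 40000 = 40000 + j91680
Denominator: (j4584)^2 + 498(j4584) + 4880 = -21008176 + j2282832
|N| = √(40000² + 91680²) ≈ 1.0003e+05, ∠N ≈ 66.43°
|D| = √(21008176² + 2282832²) ≈ 2.1132e+07, ∠D ≈ 173.80°
|H| = 1.0003e+05 / 2.1132e+07 ≈ 0.0047336
Gain = 20 log₁₀(0.0047336) ≈ -46.50 dB
∠H = 66.43° − 173.80° = -107.37°

-46.5 dB, -107.4°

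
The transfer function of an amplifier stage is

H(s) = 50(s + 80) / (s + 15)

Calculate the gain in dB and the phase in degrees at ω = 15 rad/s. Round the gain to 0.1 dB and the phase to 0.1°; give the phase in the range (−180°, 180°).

At s = jω = j15:
zero (s+80): 80 + j15 → |·| = √(80²+15²) = √6625 ≈ 81.394, ∠ = arctan(15/80) ≈ 10.62°
pole (s+15): 15 + j15 → |·| = √(15²+15²) = √450 ≈ 21.213, ∠ = arctan(15/15) ≈ 45.00°
|H| = 50 · 81.394 / 21.213 ≈ 191.85
Gain = 20 log₁₀(191.85) ≈ 45.66 dB
∠H = 10.62° − 45.00° = -34.38°

45.7 dB, -34.4°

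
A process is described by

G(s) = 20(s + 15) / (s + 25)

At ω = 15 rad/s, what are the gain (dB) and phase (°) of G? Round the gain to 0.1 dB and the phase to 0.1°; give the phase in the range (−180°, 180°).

23.3 dB, 14.0°

At s = jω = j15:
zero (s+15): 15 + j15 → |·| = √(15²+15²) = √450 ≈ 21.213, ∠ = arctan(15/15) ≈ 45.00°
pole (s+25): 25 + j15 → |·| = √(25²+15²) = √850 ≈ 29.155, ∠ = arctan(15/25) ≈ 30.96°
|G| = 20 · 21.213 / 29.155 ≈ 14.552
Gain = 20 log₁₀(14.552) ≈ 23.26 dB
∠G = 45.00° − 30.96° = 14.04°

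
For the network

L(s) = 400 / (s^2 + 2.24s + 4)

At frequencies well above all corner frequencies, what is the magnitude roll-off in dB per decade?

Each pole contributes −20 dB/decade at high frequency; each zero contributes +20 dB/decade.
Net: 0 zero(s) − 2 pole(s) → -40 dB/decade.

-40 dB/decade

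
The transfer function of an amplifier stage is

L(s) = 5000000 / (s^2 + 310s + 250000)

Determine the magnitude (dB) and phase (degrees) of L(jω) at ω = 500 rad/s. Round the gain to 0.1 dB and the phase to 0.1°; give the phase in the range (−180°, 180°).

At s = jω = j500:
quadratic: (j500)² + 310·j500 + 250000 = 0 + j155000 → |·| ≈ 1.55e+05, ∠ ≈ 90.00°
|L| = 5000000 / 1.55e+05 ≈ 32.258
Gain = 20 log₁₀(32.258) ≈ 30.17 dB
∠L = 0.00° − 90.00° = -90.00°

30.2 dB, -90.0°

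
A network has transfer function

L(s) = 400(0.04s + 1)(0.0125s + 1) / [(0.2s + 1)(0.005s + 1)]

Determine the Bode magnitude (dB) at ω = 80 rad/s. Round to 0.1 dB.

At ω = 80 rad/s:
zero (1 + j80·0.04) = 1 + j3.2 → |·| ≈ 3.3526, ∠ ≈ 72.65°
zero (1 + j80·0.0125) = 1 + j1 → |·| ≈ 1.4142, ∠ ≈ 45.00°
pole (1 + j80·0.2) = 1 + j16 → |·| ≈ 16.031, ∠ ≈ 86.42°
pole (1 + j80·0.005) = 1 + j0.4 → |·| ≈ 1.077, ∠ ≈ 21.80°
|L| = 400 · 3.3526 · 1.4142 / (16.031 · 1.077) ≈ 109.84
Gain = 20 log₁₀(109.84) ≈ 40.82 dB

40.8 dB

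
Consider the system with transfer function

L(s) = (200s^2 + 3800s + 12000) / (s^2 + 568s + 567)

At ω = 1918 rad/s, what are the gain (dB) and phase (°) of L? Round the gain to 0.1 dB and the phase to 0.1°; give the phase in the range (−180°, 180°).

Substitute s = j1918:
Numerator: 200(j1918)^2 + 3800(j1918) + 12000 = -735732800 + j7288400
Denominator: (j1918)^2 + 568(j1918) + 567 = -3678157 + j1089424
|N| = √(735732800² + 7288400²) ≈ 7.3577e+08, ∠N ≈ 179.43°
|D| = √(3678157² + 1089424²) ≈ 3.8361e+06, ∠D ≈ 163.50°
|L| = 7.3577e+08 / 3.8361e+06 ≈ 191.8
Gain = 20 log₁₀(191.8) ≈ 45.66 dB
∠L = 179.43° − 163.50° = 15.93°

45.7 dB, 15.9°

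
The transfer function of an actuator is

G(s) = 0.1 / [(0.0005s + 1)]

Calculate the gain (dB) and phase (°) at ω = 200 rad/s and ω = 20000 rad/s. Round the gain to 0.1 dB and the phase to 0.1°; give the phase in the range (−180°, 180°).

At ω = 200 rad/s:
pole (1 + j200·0.0005) = 1 + j0.1 → |·| ≈ 1.005, ∠ ≈ 5.71°
|G| = 0.1 · 1 / (1.005) ≈ 0.099502
Gain = 20 log₁₀(0.099502) ≈ -20.04 dB
∠G = (0°) − (5.71°) = -5.71°

At ω = 20000 rad/s:
pole (1 + j20000·0.0005) = 1 + j10 → |·| ≈ 10.05, ∠ ≈ 84.29°
|G| = 0.1 · 1 / (10.05) ≈ 0.0099502
Gain = 20 log₁₀(0.0099502) ≈ -40.04 dB
∠G = (0°) − (84.29°) = -84.29°

ω = 200: -20.0 dB, -5.7°; ω = 20000: -40.0 dB, -84.3°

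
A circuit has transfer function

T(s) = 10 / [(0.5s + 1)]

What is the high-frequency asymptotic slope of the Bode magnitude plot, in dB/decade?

Each pole contributes −20 dB/decade at high frequency; each zero contributes +20 dB/decade.
Net: 0 zero(s) − 1 pole(s) → -20 dB/decade.

-20 dB/decade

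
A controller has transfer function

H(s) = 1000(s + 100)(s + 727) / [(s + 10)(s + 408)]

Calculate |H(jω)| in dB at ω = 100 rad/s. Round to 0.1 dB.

At s = jω = j100:
zero (s+100): 100 + j100 → |·| = √(100²+100²) = √20000 ≈ 141.42, ∠ = arctan(100/100) ≈ 45.00°
zero (s+727): 727 + j100 → |·| = √(727²+100²) = √538529 ≈ 733.85, ∠ = arctan(100/727) ≈ 7.83°
pole (s+10): 10 + j100 → |·| = √(10²+100²) = √10100 ≈ 100.5, ∠ = arctan(100/10) ≈ 84.29°
pole (s+408): 408 + j100 → |·| = √(408²+100²) = √176464 ≈ 420.08, ∠ = arctan(100/408) ≈ 13.77°
|H| = 1000 · 1.0378e+05 / 42218 ≈ 2458.2
Gain = 20 log₁₀(2458.2) ≈ 67.81 dB

67.8 dB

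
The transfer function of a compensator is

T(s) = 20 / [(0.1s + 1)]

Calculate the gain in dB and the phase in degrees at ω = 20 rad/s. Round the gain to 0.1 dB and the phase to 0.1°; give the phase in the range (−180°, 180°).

At ω = 20 rad/s:
pole (1 + j20·0.1) = 1 + j2 → |·| ≈ 2.2361, ∠ ≈ 63.43°
|T| = 20 · 1 / (2.2361) ≈ 8.9441
Gain = 20 log₁₀(8.9441) ≈ 19.03 dB
∠T = (0°) − (63.43°) = -63.43°

19.0 dB, -63.4°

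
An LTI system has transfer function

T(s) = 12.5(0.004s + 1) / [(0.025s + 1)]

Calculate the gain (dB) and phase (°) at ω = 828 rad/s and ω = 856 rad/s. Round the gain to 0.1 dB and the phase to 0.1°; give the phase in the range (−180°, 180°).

At ω = 828 rad/s:
zero (1 + j828·0.004) = 1 + j3.312 → |·| ≈ 3.4597, ∠ ≈ 73.20°
pole (1 + j828·0.025) = 1 + j20.7 → |·| ≈ 20.724, ∠ ≈ 87.23°
|T| = 12.5 · 3.4597 / (20.724) ≈ 2.0868
Gain = 20 log₁₀(2.0868) ≈ 6.39 dB
∠T = (73.20°) − (87.23°) = -14.03°

At ω = 856 rad/s:
zero (1 + j856·0.004) = 1 + j3.424 → |·| ≈ 3.567, ∠ ≈ 73.72°
pole (1 + j856·0.025) = 1 + j21.4 → |·| ≈ 21.423, ∠ ≈ 87.32°
|T| = 12.5 · 3.567 / (21.423) ≈ 2.0813
Gain = 20 log₁₀(2.0813) ≈ 6.37 dB
∠T = (73.72°) − (87.32°) = -13.60°

ω = 828: 6.4 dB, -14.0°; ω = 856: 6.4 dB, -13.6°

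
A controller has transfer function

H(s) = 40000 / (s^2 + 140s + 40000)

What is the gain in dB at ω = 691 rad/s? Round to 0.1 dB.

At s = jω = j691:
quadratic: (j691)² + 140·j691 + 40000 = -437481 + j96740 → |·| ≈ 4.4805e+05, ∠ ≈ 167.53°
|H| = 40000 / 4.4805e+05 ≈ 0.089276
Gain = 20 log₁₀(0.089276) ≈ -20.99 dB

-21.0 dB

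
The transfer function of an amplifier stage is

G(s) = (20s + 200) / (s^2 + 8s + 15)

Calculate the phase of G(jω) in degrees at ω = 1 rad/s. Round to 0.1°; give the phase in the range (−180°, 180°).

Substitute s = j1:
Numerator: 20(j1) + 200 = 200 + j20
Denominator: (j1)^2 + 8(j1) + 15 = 14 + j8
|N| = √(200² + 20²) ≈ 201, ∠N ≈ 5.71°
|D| = √(14² + 8²) ≈ 16.125, ∠D ≈ 29.74°
∠G = 5.71° − 29.74° = -24.03°

-24.0°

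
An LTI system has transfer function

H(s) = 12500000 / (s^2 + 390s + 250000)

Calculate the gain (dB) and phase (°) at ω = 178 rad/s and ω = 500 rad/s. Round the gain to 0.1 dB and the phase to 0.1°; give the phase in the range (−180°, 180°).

ω = 178: 34.7 dB, -17.6°; ω = 500: 36.1 dB, -90.0°

At s = jω = j178:
quadratic: (j178)² + 390·j178 + 250000 = 218316 + j69420 → |·| ≈ 2.2909e+05, ∠ ≈ 17.64°
|H| = 12500000 / 2.2909e+05 ≈ 54.564
Gain = 20 log₁₀(54.564) ≈ 34.74 dB
∠H = 0.00° − 17.64° = -17.64°

At s = jω = j500:
quadratic: (j500)² + 390·j500 + 250000 = 0 + j195000 → |·| ≈ 1.95e+05, ∠ ≈ 90.00°
|H| = 12500000 / 1.95e+05 ≈ 64.103
Gain = 20 log₁₀(64.103) ≈ 36.14 dB
∠H = 0.00° − 90.00° = -90.00°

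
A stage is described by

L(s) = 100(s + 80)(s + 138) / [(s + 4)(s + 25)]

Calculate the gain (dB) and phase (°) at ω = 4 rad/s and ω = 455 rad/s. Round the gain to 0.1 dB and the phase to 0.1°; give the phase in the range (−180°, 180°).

ω = 4: 77.8 dB, -49.6°; ω = 455: 40.5 dB, -23.2°

At s = jω = j4:
zero (s+80): 80 + j4 → |·| = √(80²+4²) = √6416 ≈ 80.1, ∠ = arctan(4/80) ≈ 2.86°
zero (s+138): 138 + j4 → |·| = √(138²+4²) = √19060 ≈ 138.06, ∠ = arctan(4/138) ≈ 1.66°
pole (s+4): 4 + j4 → |·| = √(4²+4²) = √32 ≈ 5.6569, ∠ = arctan(4/4) ≈ 45.00°
pole (s+25): 25 + j4 → |·| = √(25²+4²) = √641 ≈ 25.318, ∠ = arctan(4/25) ≈ 9.09°
|L| = 100 · 11059 / 143.22 ≈ 7721.7
Gain = 20 log₁₀(7721.7) ≈ 77.75 dB
∠L = 4.52° − 54.09° = -49.57°

At s = jω = j455:
zero (s+80): 80 + j455 → |·| = √(80²+455²) = √213425 ≈ 461.98, ∠ = arctan(455/80) ≈ 80.03°
zero (s+138): 138 + j455 → |·| = √(138²+455²) = √226069 ≈ 475.47, ∠ = arctan(455/138) ≈ 73.13°
pole (s+4): 4 + j455 → |·| = √(4²+455²) = √207041 ≈ 455.02, ∠ = arctan(455/4) ≈ 89.50°
pole (s+25): 25 + j455 → |·| = √(25²+455²) = √207650 ≈ 455.69, ∠ = arctan(455/25) ≈ 86.86°
|L| = 100 · 2.1966e+05 / 2.0735e+05 ≈ 105.94
Gain = 20 log₁₀(105.94) ≈ 40.50 dB
∠L = 153.16° − 176.36° = -23.20°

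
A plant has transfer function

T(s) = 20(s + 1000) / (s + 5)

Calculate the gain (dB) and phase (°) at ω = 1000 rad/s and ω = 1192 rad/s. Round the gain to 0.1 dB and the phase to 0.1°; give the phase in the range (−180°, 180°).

At s = jω = j1000:
zero (s+1000): 1000 + j1000 → |·| = √(1000²+1000²) = √2000000 ≈ 1414.2, ∠ = arctan(1000/1000) ≈ 45.00°
pole (s+5): 5 + j1000 → |·| = √(5²+1000²) = √1000025 ≈ 1000, ∠ = arctan(1000/5) ≈ 89.71°
|T| = 20 · 1414.2 / 1000 ≈ 28.284
Gain = 20 log₁₀(28.284) ≈ 29.03 dB
∠T = 45.00° − 89.71° = -44.71°

At s = jω = j1192:
zero (s+1000): 1000 + j1192 → |·| = √(1000²+1192²) = √2420864 ≈ 1555.9, ∠ = arctan(1192/1000) ≈ 50.01°
pole (s+5): 5 + j1192 → |·| = √(5²+1192²) = √1420889 ≈ 1192, ∠ = arctan(1192/5) ≈ 89.76°
|T| = 20 · 1555.9 / 1192 ≈ 26.106
Gain = 20 log₁₀(26.106) ≈ 28.33 dB
∠T = 50.01° − 89.76° = -39.75°

ω = 1000: 29.0 dB, -44.7°; ω = 1192: 28.3 dB, -39.8°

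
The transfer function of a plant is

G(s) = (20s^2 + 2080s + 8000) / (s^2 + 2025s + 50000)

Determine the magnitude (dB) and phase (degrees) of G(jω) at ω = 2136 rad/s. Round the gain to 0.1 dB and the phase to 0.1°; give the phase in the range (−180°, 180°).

Substitute s = j2136:
Numerator: 20(j2136)^2 + 2080(j2136) + 8000 = -91241920 + j4442880
Denominator: (j2136)^2 + 2025(j2136) + 50000 = -4512496 + j4325400
|N| = √(91241920² + 4442880²) ≈ 9.135e+07, ∠N ≈ 177.21°
|D| = √(4512496² + 4325400²) ≈ 6.2507e+06, ∠D ≈ 136.21°
|G| = 9.135e+07 / 6.2507e+06 ≈ 14.614
Gain = 20 log₁₀(14.614) ≈ 23.30 dB
∠G = 177.21° − 136.21° = 41.00°

23.3 dB, 41.0°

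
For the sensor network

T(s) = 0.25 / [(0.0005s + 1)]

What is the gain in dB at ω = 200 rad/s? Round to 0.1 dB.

At ω = 200 rad/s:
pole (1 + j200·0.0005) = 1 + j0.1 → |·| ≈ 1.005, ∠ ≈ 5.71°
|T| = 0.25 · 1 / (1.005) ≈ 0.24876
Gain = 20 log₁₀(0.24876) ≈ -12.08 dB

-12.1 dB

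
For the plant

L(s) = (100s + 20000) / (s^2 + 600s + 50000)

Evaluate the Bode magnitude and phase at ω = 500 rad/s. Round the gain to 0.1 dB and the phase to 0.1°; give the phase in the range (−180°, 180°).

Substitute s = j500:
Numerator: 100(j500) + 20000 = 20000 + j50000
Denominator: (j500)^2 + 600(j500) + 50000 = -200000 + j300000
|N| = √(20000² + 50000²) ≈ 53852, ∠N ≈ 68.20°
|D| = √(200000² + 300000²) ≈ 3.6056e+05, ∠D ≈ 123.69°
|L| = 53852 / 3.6056e+05 ≈ 0.14936
Gain = 20 log₁₀(0.14936) ≈ -16.52 dB
∠L = 68.20° − 123.69° = -55.49°

-16.5 dB, -55.5°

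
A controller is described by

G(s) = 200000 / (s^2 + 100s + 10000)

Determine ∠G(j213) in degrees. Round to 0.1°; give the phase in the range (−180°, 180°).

-148.9°

At s = jω = j213:
quadratic: (j213)² + 100·j213 + 10000 = -35369 + j21300 → |·| ≈ 41287, ∠ ≈ 148.94°
∠G = 0.00° − 148.94° = -148.94°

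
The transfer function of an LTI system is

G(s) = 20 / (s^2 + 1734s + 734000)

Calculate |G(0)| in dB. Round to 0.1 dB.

-91.3 dB

G(0) = 20 / 734000 ≈ 2.7248e-05
20 log₁₀(2.7248e-05) ≈ -91.29 dB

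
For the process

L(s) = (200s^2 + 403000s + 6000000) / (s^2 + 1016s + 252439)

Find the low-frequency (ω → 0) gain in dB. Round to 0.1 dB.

27.5 dB

L(0) = 6000000 / 252439 ≈ 23.768
20 log₁₀(23.768) ≈ 27.52 dB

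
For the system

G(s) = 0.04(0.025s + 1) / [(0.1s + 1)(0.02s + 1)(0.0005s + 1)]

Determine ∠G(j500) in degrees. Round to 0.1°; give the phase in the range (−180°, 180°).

At ω = 500 rad/s:
zero (1 + j500·0.025) = 1 + j12.5 → |·| ≈ 12.54, ∠ ≈ 85.43°
pole (1 + j500·0.1) = 1 + j50 → |·| ≈ 50.01, ∠ ≈ 88.85°
pole (1 + j500·0.02) = 1 + j10 → |·| ≈ 10.05, ∠ ≈ 84.29°
pole (1 + j500·0.0005) = 1 + j0.25 → |·| ≈ 1.0308, ∠ ≈ 14.04°
∠G = (85.43°) − (88.85° + 84.29° + 14.04°) = -101.75°

-101.8°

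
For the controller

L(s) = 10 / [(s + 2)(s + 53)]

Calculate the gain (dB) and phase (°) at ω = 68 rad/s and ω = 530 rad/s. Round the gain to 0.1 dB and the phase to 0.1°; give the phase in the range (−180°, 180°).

At s = jω = j68:
pole (s+2): 2 + j68 → |·| = √(2²+68²) = √4628 ≈ 68.029, ∠ = arctan(68/2) ≈ 88.32°
pole (s+53): 53 + j68 → |·| = √(53²+68²) = √7433 ≈ 86.215, ∠ = arctan(68/53) ≈ 52.07°
|L| = 10 / 5865.1 ≈ 0.001705
Gain = 20 log₁₀(0.001705) ≈ -55.37 dB
∠L = 0.00° − 140.39° = -140.39°

At s = jω = j530:
pole (s+2): 2 + j530 → |·| = √(2²+530²) = √280904 ≈ 530, ∠ = arctan(530/2) ≈ 89.78°
pole (s+53): 53 + j530 → |·| = √(53²+530²) = √283709 ≈ 532.64, ∠ = arctan(530/53) ≈ 84.29°
|L| = 10 / 2.823e+05 ≈ 3.5423e-05
Gain = 20 log₁₀(3.5423e-05) ≈ -89.01 dB
∠L = 0.00° − 174.07° = -174.07°

ω = 68: -55.4 dB, -140.4°; ω = 530: -89.0 dB, -174.1°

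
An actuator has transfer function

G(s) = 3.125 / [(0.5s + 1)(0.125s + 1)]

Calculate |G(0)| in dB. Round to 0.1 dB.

9.9 dB

G(0) = 3.125 · 1 / 1 = 3.125
20 log₁₀(3.125) ≈ 9.90 dB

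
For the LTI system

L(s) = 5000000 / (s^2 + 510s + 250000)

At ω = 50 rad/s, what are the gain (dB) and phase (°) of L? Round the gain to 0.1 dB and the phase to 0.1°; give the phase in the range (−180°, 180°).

26.1 dB, -5.9°

At s = jω = j50:
quadratic: (j50)² + 510·j50 + 250000 = 247500 + j25500 → |·| ≈ 2.4881e+05, ∠ ≈ 5.88°
|L| = 5000000 / 2.4881e+05 ≈ 20.096
Gain = 20 log₁₀(20.096) ≈ 26.06 dB
∠L = 0.00° − 5.88° = -5.88°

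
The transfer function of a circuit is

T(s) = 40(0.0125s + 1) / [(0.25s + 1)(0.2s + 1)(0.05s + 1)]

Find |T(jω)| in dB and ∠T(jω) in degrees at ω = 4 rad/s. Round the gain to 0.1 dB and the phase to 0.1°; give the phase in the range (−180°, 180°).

26.7 dB, -92.1°

At ω = 4 rad/s:
zero (1 + j4·0.0125) = 1 + j0.05 → |·| ≈ 1.0012, ∠ ≈ 2.86°
pole (1 + j4·0.25) = 1 + j1 → |·| ≈ 1.4142, ∠ ≈ 45.00°
pole (1 + j4·0.2) = 1 + j0.8 → |·| ≈ 1.2806, ∠ ≈ 38.66°
pole (1 + j4·0.05) = 1 + j0.2 → |·| ≈ 1.0198, ∠ ≈ 11.31°
|T| = 40 · 1.0012 / (1.4142 · 1.2806 · 1.0198) ≈ 21.684
Gain = 20 log₁₀(21.684) ≈ 26.72 dB
∠T = (2.86°) − (45.00° + 38.66° + 11.31°) = -92.11°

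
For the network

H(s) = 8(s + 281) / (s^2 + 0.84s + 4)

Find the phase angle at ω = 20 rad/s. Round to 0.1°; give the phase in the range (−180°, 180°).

-173.5°

At s = jω = j20:
zero (s+281): 281 + j20 → |·| = √(281²+20²) = √79361 ≈ 281.71, ∠ = arctan(20/281) ≈ 4.07°
quadratic: (j20)² + 0.84·j20 + 4 = -396 + j16.8 → |·| ≈ 396.36, ∠ ≈ 177.57°
∠H = 4.07° − 177.57° = -173.50°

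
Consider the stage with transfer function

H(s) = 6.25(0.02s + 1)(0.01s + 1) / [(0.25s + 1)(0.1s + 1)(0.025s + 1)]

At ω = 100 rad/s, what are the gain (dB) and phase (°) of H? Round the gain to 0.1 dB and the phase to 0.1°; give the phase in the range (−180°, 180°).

-30.7 dB, -131.8°

At ω = 100 rad/s:
zero (1 + j100·0.02) = 1 + j2 → |·| ≈ 2.2361, ∠ ≈ 63.43°
zero (1 + j100·0.01) = 1 + j1 → |·| ≈ 1.4142, ∠ ≈ 45.00°
pole (1 + j100·0.25) = 1 + j25 → |·| ≈ 25.02, ∠ ≈ 87.71°
pole (1 + j100·0.1) = 1 + j10 → |·| ≈ 10.05, ∠ ≈ 84.29°
pole (1 + j100·0.025) = 1 + j2.5 → |·| ≈ 2.6926, ∠ ≈ 68.20°
|H| = 6.25 · 2.2361 · 1.4142 / (25.02 · 10.05 · 2.6926) ≈ 0.029192
Gain = 20 log₁₀(0.029192) ≈ -30.69 dB
∠H = (63.43° + 45.00°) − (87.71° + 84.29° + 68.20°) = -131.77°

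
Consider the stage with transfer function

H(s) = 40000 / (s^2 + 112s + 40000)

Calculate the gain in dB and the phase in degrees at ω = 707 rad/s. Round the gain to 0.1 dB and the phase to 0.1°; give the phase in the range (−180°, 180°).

At s = jω = j707:
quadratic: (j707)² + 112·j707 + 40000 = -459849 + j79184 → |·| ≈ 4.6662e+05, ∠ ≈ 170.23°
|H| = 40000 / 4.6662e+05 ≈ 0.085723
Gain = 20 log₁₀(0.085723) ≈ -21.34 dB
∠H = 0.00° − 170.23° = -170.23°

-21.3 dB, -170.2°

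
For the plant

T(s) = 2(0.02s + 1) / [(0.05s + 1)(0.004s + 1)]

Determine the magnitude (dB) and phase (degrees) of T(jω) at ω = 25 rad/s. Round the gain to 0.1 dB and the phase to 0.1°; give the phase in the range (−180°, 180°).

2.9 dB, -30.5°

At ω = 25 rad/s:
zero (1 + j25·0.02) = 1 + j0.5 → |·| ≈ 1.118, ∠ ≈ 26.57°
pole (1 + j25·0.05) = 1 + j1.25 → |·| ≈ 1.6008, ∠ ≈ 51.34°
pole (1 + j25·0.004) = 1 + j0.1 → |·| ≈ 1.005, ∠ ≈ 5.71°
|T| = 2 · 1.118 / (1.6008 · 1.005) ≈ 1.3899
Gain = 20 log₁₀(1.3899) ≈ 2.86 dB
∠T = (26.57°) − (51.34° + 5.71°) = -30.48°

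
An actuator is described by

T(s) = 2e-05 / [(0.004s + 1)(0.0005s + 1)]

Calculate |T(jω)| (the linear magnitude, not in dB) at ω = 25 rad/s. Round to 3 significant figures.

1.99e-05

At ω = 25 rad/s:
pole (1 + j25·0.004) = 1 + j0.1 → |·| ≈ 1.005, ∠ ≈ 5.71°
pole (1 + j25·0.0005) = 1 + j0.0125 → |·| ≈ 1.0001, ∠ ≈ 0.72°
|T| = 2e-05 · 1 / (1.005 · 1.0001) ≈ 1.9899e-05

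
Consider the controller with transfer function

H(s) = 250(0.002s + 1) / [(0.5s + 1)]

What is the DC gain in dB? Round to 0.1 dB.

48.0 dB

H(0) = 250 · 1 / 1 = 250
20 log₁₀(250) ≈ 47.96 dB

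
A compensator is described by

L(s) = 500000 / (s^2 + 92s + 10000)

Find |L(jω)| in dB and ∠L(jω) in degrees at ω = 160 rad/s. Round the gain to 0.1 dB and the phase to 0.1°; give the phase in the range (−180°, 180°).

At s = jω = j160:
quadratic: (j160)² + 92·j160 + 10000 = -15600 + j14720 → |·| ≈ 21449, ∠ ≈ 136.66°
|L| = 500000 / 21449 ≈ 23.311
Gain = 20 log₁₀(23.311) ≈ 27.35 dB
∠L = 0.00° − 136.66° = -136.66°

27.4 dB, -136.7°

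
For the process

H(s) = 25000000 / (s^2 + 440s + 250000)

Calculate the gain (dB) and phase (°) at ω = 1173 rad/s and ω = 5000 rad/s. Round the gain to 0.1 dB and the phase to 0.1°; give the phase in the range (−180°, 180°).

ω = 1173: 26.1 dB, -155.4°; ω = 5000: 0.1 dB, -174.9°

At s = jω = j1173:
quadratic: (j1173)² + 440·j1173 + 250000 = -1125929 + j516120 → |·| ≈ 1.2386e+06, ∠ ≈ 155.37°
|H| = 25000000 / 1.2386e+06 ≈ 20.184
Gain = 20 log₁₀(20.184) ≈ 26.10 dB
∠H = 0.00° − 155.37° = -155.37°

At s = jω = j5000:
quadratic: (j5000)² + 440·j5000 + 250000 = -24750000 + j2200000 → |·| ≈ 2.4848e+07, ∠ ≈ 174.92°
|H| = 25000000 / 2.4848e+07 ≈ 1.0061
Gain = 20 log₁₀(1.0061) ≈ 0.05 dB
∠H = 0.00° − 174.92° = -174.92°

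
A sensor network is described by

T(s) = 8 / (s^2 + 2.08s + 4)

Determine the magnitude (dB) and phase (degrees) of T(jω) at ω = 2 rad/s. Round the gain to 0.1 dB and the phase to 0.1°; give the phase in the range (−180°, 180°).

At s = jω = j2:
quadratic: (j2)² + 2.08·j2 + 4 = 0 + j4.16 → |·| ≈ 4.16, ∠ ≈ 90.00°
|T| = 8 / 4.16 ≈ 1.9231
Gain = 20 log₁₀(1.9231) ≈ 5.68 dB
∠T = 0.00° − 90.00° = -90.00°

5.7 dB, -90.0°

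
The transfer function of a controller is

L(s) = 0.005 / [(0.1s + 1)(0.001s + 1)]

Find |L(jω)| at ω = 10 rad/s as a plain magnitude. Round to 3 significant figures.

At ω = 10 rad/s:
pole (1 + j10·0.1) = 1 + j1 → |·| ≈ 1.4142, ∠ ≈ 45.00°
pole (1 + j10·0.001) = 1 + j0.01 → |·| ≈ 1, ∠ ≈ 0.57°
|L| = 0.005 · 1 / (1.4142 · 1) ≈ 0.0035356

0.00354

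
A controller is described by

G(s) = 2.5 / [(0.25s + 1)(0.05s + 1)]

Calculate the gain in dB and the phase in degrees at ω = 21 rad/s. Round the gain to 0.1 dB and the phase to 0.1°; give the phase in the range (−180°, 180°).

At ω = 21 rad/s:
pole (1 + j21·0.25) = 1 + j5.25 → |·| ≈ 5.3444, ∠ ≈ 79.22°
pole (1 + j21·0.05) = 1 + j1.05 → |·| ≈ 1.45, ∠ ≈ 46.40°
|G| = 2.5 · 1 / (5.3444 · 1.45) ≈ 0.32261
Gain = 20 log₁₀(0.32261) ≈ -9.83 dB
∠G = (0°) − (79.22° + 46.40°) = -125.62°

-9.8 dB, -125.6°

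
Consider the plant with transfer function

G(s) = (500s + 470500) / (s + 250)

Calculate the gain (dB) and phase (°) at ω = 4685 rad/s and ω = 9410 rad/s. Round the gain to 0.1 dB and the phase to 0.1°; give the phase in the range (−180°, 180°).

ω = 4685: 54.1 dB, -8.3°; ω = 9410: 54.0 dB, -4.2°

Substitute s = j4685:
Numerator: 500(j4685) + 470500 = 470500 + j2342500
Denominator: (j4685) + 250 = 250 + j4685
|N| = √(470500² + 2342500²) ≈ 2.3893e+06, ∠N ≈ 78.64°
|D| = √(250² + 4685²) ≈ 4691.7, ∠D ≈ 86.95°
|G| = 2.3893e+06 / 4691.7 ≈ 509.26
Gain = 20 log₁₀(509.26) ≈ 54.14 dB
∠G = 78.64° − 86.95° = -8.31°

Substitute s = j9410:
Numerator: 500(j9410) + 470500 = 470500 + j4705000
Denominator: (j9410) + 250 = 250 + j9410
|N| = √(470500² + 4705000²) ≈ 4.7285e+06, ∠N ≈ 84.29°
|D| = √(250² + 9410²) ≈ 9413.3, ∠D ≈ 88.48°
|G| = 4.7285e+06 / 9413.3 ≈ 502.32
Gain = 20 log₁₀(502.32) ≈ 54.02 dB
∠G = 84.29° − 88.48° = -4.19°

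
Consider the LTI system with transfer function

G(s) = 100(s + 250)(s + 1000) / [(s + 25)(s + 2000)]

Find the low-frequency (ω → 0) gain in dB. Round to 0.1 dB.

54.0 dB

G(0) = 100·250·1000 / (25·2000) = 500
20 log₁₀(500) ≈ 53.98 dB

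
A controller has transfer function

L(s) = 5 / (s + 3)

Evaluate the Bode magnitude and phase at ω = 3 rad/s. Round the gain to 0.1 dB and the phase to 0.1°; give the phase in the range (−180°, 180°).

At s = jω = j3:
pole (s+3): 3 + j3 → |·| = √(3²+3²) = √18 ≈ 4.2426, ∠ = arctan(3/3) ≈ 45.00°
|L| = 5 / 4.2426 ≈ 1.1785
Gain = 20 log₁₀(1.1785) ≈ 1.43 dB
∠L = 0.00° − 45.00° = -45.00°

1.4 dB, -45.0°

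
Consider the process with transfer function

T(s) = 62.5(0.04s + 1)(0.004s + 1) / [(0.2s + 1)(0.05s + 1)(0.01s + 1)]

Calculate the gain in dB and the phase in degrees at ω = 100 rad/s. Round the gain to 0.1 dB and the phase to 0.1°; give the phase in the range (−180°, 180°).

5.7 dB, -113.1°

At ω = 100 rad/s:
zero (1 + j100·0.04) = 1 + j4 → |·| ≈ 4.1231, ∠ ≈ 75.96°
zero (1 + j100·0.004) = 1 + j0.4 → |·| ≈ 1.077, ∠ ≈ 21.80°
pole (1 + j100·0.2) = 1 + j20 → |·| ≈ 20.025, ∠ ≈ 87.14°
pole (1 + j100·0.05) = 1 + j5 → |·| ≈ 5.099, ∠ ≈ 78.69°
pole (1 + j100·0.01) = 1 + j1 → |·| ≈ 1.4142, ∠ ≈ 45.00°
|T| = 62.5 · 4.1231 · 1.077 / (20.025 · 5.099 · 1.4142) ≈ 1.922
Gain = 20 log₁₀(1.922) ≈ 5.68 dB
∠T = (75.96° + 21.80°) − (87.14° + 78.69° + 45.00°) = -113.07°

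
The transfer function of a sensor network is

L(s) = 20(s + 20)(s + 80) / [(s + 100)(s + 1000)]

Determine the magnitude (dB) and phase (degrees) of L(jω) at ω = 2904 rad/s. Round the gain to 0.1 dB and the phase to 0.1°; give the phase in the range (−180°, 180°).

25.5 dB, 19.0°

At s = jω = j2904:
zero (s+20): 20 + j2904 → |·| = √(20²+2904²) = √8433616 ≈ 2904.1, ∠ = arctan(2904/20) ≈ 89.61°
zero (s+80): 80 + j2904 → |·| = √(80²+2904²) = √8439616 ≈ 2905.1, ∠ = arctan(2904/80) ≈ 88.42°
pole (s+100): 100 + j2904 → |·| = √(100²+2904²) = √8443216 ≈ 2905.7, ∠ = arctan(2904/100) ≈ 88.03°
pole (s+1000): 1000 + j2904 → |·| = √(1000²+2904²) = √9433216 ≈ 3071.4, ∠ = arctan(2904/1000) ≈ 71.00°
|L| = 20 · 8.4367e+06 / 8.9246e+06 ≈ 18.907
Gain = 20 log₁₀(18.907) ≈ 25.53 dB
∠L = 178.03° − 159.03° = 19.00°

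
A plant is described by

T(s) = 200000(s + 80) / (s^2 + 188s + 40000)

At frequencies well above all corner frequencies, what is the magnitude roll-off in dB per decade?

Each pole contributes −20 dB/decade at high frequency; each zero contributes +20 dB/decade.
Net: 1 zero(s) − 2 pole(s) → -20 dB/decade.

-20 dB/decade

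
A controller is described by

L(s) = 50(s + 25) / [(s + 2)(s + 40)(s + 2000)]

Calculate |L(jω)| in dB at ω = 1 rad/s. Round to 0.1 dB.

-43.1 dB

At s = jω = j1:
zero (s+25): 25 + j1 → |·| = √(25²+1²) = √626 ≈ 25.02, ∠ = arctan(1/25) ≈ 2.29°
pole (s+2): 2 + j1 → |·| = √(2²+1²) = √5 ≈ 2.2361, ∠ = arctan(1/2) ≈ 26.57°
pole (s+40): 40 + j1 → |·| = √(40²+1²) = √1601 ≈ 40.012, ∠ = arctan(1/40) ≈ 1.43°
pole (s+2000): 2000 + j1 → |·| = √(2000²+1²) = √4000001 ≈ 2000, ∠ = arctan(1/2000) ≈ 0.03°
|L| = 50 · 25.02 / 1.7894e+05 ≈ 0.0069912
Gain = 20 log₁₀(0.0069912) ≈ -43.11 dB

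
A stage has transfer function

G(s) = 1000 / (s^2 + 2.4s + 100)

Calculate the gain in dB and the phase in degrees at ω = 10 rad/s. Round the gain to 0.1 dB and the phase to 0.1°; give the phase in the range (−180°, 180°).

32.4 dB, -90.0°

At s = jω = j10:
quadratic: (j10)² + 2.4·j10 + 100 = 0 + j24 → |·| ≈ 24, ∠ ≈ 90.00°
|G| = 1000 / 24 ≈ 41.667
Gain = 20 log₁₀(41.667) ≈ 32.40 dB
∠G = 0.00° − 90.00° = -90.00°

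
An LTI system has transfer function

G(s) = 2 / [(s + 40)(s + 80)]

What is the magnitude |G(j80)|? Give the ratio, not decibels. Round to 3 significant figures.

0.000198

At s = jω = j80:
pole (s+40): 40 + j80 → |·| = √(40²+80²) = √8000 ≈ 89.443, ∠ = arctan(80/40) ≈ 63.43°
pole (s+80): 80 + j80 → |·| = √(80²+80²) = √12800 ≈ 113.14, ∠ = arctan(80/80) ≈ 45.00°
|G| = 2 / 10120 ≈ 0.00019763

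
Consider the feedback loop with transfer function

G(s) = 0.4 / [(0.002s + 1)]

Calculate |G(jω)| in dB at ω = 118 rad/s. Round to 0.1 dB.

-8.2 dB

At ω = 118 rad/s:
pole (1 + j118·0.002) = 1 + j0.236 → |·| ≈ 1.0275, ∠ ≈ 13.28°
|G| = 0.4 · 1 / (1.0275) ≈ 0.38929
Gain = 20 log₁₀(0.38929) ≈ -8.19 dB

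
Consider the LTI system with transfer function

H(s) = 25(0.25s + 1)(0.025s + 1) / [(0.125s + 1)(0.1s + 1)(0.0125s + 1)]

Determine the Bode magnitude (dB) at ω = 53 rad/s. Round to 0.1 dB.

22.1 dB

At ω = 53 rad/s:
zero (1 + j53·0.25) = 1 + j13.25 → |·| ≈ 13.288, ∠ ≈ 85.68°
zero (1 + j53·0.025) = 1 + j1.325 → |·| ≈ 1.66, ∠ ≈ 52.96°
pole (1 + j53·0.125) = 1 + j6.625 → |·| ≈ 6.7, ∠ ≈ 81.42°
pole (1 + j53·0.1) = 1 + j5.3 → |·| ≈ 5.3935, ∠ ≈ 79.32°
pole (1 + j53·0.0125) = 1 + j0.6625 → |·| ≈ 1.1995, ∠ ≈ 33.52°
|H| = 25 · 13.288 · 1.66 / (6.7 · 5.3935 · 1.1995) ≈ 12.722
Gain = 20 log₁₀(12.722) ≈ 22.09 dB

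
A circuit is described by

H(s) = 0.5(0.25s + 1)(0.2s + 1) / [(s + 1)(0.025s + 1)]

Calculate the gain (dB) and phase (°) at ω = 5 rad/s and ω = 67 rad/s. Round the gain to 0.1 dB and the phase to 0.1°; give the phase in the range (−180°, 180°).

At ω = 5 rad/s:
zero (1 + j5·0.25) = 1 + j1.25 → |·| ≈ 1.6008, ∠ ≈ 51.34°
zero (1 + j5·0.2) = 1 + j1 → |·| ≈ 1.4142, ∠ ≈ 45.00°
pole (1 + j5·1) = 1 + j5 → |·| ≈ 5.099, ∠ ≈ 78.69°
pole (1 + j5·0.025) = 1 + j0.125 → |·| ≈ 1.0078, ∠ ≈ 7.13°
|H| = 0.5 · 1.6008 · 1.4142 / (5.099 · 1.0078) ≈ 0.22027
Gain = 20 log₁₀(0.22027) ≈ -13.14 dB
∠H = (51.34° + 45.00°) − (78.69° + 7.13°) = 10.52°

At ω = 67 rad/s:
zero (1 + j67·0.25) = 1 + j16.75 → |·| ≈ 16.78, ∠ ≈ 86.58°
zero (1 + j67·0.2) = 1 + j13.4 → |·| ≈ 13.437, ∠ ≈ 85.73°
pole (1 + j67·1) = 1 + j67 → |·| ≈ 67.007, ∠ ≈ 89.14°
pole (1 + j67·0.025) = 1 + j1.675 → |·| ≈ 1.9508, ∠ ≈ 59.16°
|H| = 0.5 · 16.78 · 13.437 / (67.007 · 1.9508) ≈ 0.86244
Gain = 20 log₁₀(0.86244) ≈ -1.29 dB
∠H = (86.58° + 85.73°) − (89.14° + 59.16°) = 24.01°

ω = 5: -13.1 dB, 10.5°; ω = 67: -1.3 dB, 24.0°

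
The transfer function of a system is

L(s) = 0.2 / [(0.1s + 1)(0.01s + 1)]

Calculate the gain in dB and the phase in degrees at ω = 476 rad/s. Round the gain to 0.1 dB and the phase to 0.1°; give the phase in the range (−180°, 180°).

-61.3 dB, -166.9°

At ω = 476 rad/s:
pole (1 + j476·0.1) = 1 + j47.6 → |·| ≈ 47.611, ∠ ≈ 88.80°
pole (1 + j476·0.01) = 1 + j4.76 → |·| ≈ 4.8639, ∠ ≈ 78.14°
|L| = 0.2 · 1 / (47.611 · 4.8639) ≈ 0.00086365
Gain = 20 log₁₀(0.00086365) ≈ -61.27 dB
∠L = (0°) − (88.80° + 78.14°) = -166.94°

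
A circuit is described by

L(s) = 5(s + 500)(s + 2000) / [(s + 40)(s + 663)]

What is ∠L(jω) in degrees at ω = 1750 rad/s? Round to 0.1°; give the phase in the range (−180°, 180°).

At s = jω = j1750:
zero (s+500): 500 + j1750 → |·| = √(500²+1750²) = √3312500 ≈ 1820, ∠ = arctan(1750/500) ≈ 74.05°
zero (s+2000): 2000 + j1750 → |·| = √(2000²+1750²) = √7062500 ≈ 2657.5, ∠ = arctan(1750/2000) ≈ 41.19°
pole (s+40): 40 + j1750 → |·| = √(40²+1750²) = √3064100 ≈ 1750.5, ∠ = arctan(1750/40) ≈ 88.69°
pole (s+663): 663 + j1750 → |·| = √(663²+1750²) = √3502069 ≈ 1871.4, ∠ = arctan(1750/663) ≈ 69.25°
∠L = 115.24° − 157.94° = -42.70°

-42.7°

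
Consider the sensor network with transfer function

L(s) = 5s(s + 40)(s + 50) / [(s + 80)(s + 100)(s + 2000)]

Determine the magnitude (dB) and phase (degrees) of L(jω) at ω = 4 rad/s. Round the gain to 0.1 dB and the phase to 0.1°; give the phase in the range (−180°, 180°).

-52.0 dB, 95.0°

At s = jω = j4:
zero (s+40): 40 + j4 → |·| = √(40²+4²) = √1616 ≈ 40.2, ∠ = arctan(4/40) ≈ 5.71°
zero (s+50): 50 + j4 → |·| = √(50²+4²) = √2516 ≈ 50.16, ∠ = arctan(4/50) ≈ 4.57°
zero at origin: s = j4 → |·| = 4, ∠ = 90.00°
pole (s+80): 80 + j4 → |·| = √(80²+4²) = √6416 ≈ 80.1, ∠ = arctan(4/80) ≈ 2.86°
pole (s+100): 100 + j4 → |·| = √(100²+4²) = √10016 ≈ 100.08, ∠ = arctan(4/100) ≈ 2.29°
pole (s+2000): 2000 + j4 → |·| = √(2000²+4²) = √4000016 ≈ 2000, ∠ = arctan(4/2000) ≈ 0.11°
|L| = 5 · 8065.7 / 1.6033e+07 ≈ 0.0025153
Gain = 20 log₁₀(0.0025153) ≈ -51.99 dB
∠L = 100.28° − 5.26° = 95.02°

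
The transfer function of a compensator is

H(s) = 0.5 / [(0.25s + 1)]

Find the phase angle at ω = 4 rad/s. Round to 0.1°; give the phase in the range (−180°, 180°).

At ω = 4 rad/s:
pole (1 + j4·0.25) = 1 + j1 → |·| ≈ 1.4142, ∠ ≈ 45.00°
∠H = (0°) − (45.00°) = -45.00°

-45.0°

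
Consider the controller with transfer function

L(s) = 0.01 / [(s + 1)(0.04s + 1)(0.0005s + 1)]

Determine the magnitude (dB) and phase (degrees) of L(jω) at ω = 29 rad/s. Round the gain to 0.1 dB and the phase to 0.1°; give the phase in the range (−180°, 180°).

-73.0 dB, -138.1°

At ω = 29 rad/s:
pole (1 + j29·1) = 1 + j29 → |·| ≈ 29.017, ∠ ≈ 88.03°
pole (1 + j29·0.04) = 1 + j1.16 → |·| ≈ 1.5315, ∠ ≈ 49.24°
pole (1 + j29·0.0005) = 1 + j0.0145 → |·| ≈ 1.0001, ∠ ≈ 0.83°
|L| = 0.01 · 1 / (29.017 · 1.5315 · 1.0001) ≈ 0.000225
Gain = 20 log₁₀(0.000225) ≈ -72.96 dB
∠L = (0°) − (88.03° + 49.24° + 0.83°) = -138.10°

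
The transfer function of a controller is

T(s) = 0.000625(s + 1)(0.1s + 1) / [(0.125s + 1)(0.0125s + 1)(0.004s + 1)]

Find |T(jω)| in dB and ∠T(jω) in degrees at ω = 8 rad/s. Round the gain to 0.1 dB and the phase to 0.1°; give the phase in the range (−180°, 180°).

-46.9 dB, 69.0°

At ω = 8 rad/s:
zero (1 + j8·1) = 1 + j8 → |·| ≈ 8.0623, ∠ ≈ 82.87°
zero (1 + j8·0.1) = 1 + j0.8 → |·| ≈ 1.2806, ∠ ≈ 38.66°
pole (1 + j8·0.125) = 1 + j1 → |·| ≈ 1.4142, ∠ ≈ 45.00°
pole (1 + j8·0.0125) = 1 + j0.1 → |·| ≈ 1.005, ∠ ≈ 5.71°
pole (1 + j8·0.004) = 1 + j0.032 → |·| ≈ 1.0005, ∠ ≈ 1.83°
|T| = 0.000625 · 8.0623 · 1.2806 / (1.4142 · 1.005 · 1.0005) ≈ 0.0045379
Gain = 20 log₁₀(0.0045379) ≈ -46.86 dB
∠T = (82.87° + 38.66°) − (45.00° + 5.71° + 1.83°) = 68.99°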